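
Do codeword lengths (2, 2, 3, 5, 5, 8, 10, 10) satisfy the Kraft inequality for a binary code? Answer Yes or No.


Kraft sum = sum(2^(-l_i)) = 0.6934, need <= 1. Result: satisfied (a binary prefix-free code with these lengths exists)

Yes


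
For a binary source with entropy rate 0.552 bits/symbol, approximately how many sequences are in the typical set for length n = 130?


log2|A_typical| = nH = 130 * 0.552 = 71.76, so |A_typical| ~ 2^71.76 = 3.999e+21

3.999e+21


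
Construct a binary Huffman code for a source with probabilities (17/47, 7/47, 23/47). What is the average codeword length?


Huffman construction (repeatedly merge the two least-probable nodes; each merge adds 1 bit to every symbol beneath it): 7/47 + 17/47 = 24/47; 23/47 + 24/47 = 1. Resulting codeword lengths (in the order the probabilities were given): (2, 2, 1). L_avg = sum(p_i * l_i) = 17/47*2 + 7/47*2 + 23/47*1 = 71/47 = 1.5106

1.5106 bits


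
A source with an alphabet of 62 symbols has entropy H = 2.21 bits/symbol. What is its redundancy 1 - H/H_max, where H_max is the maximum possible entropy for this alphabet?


H_max = log2(K) = log2(62) = 5.9542 bits/symbol. Redundancy = 1 - H/H_max = 1 - 2.21/5.9542 = 1 - 0.3712 = 0.6288

0.6288


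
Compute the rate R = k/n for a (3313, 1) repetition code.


Rate = k/n = 1/3313

1/3313


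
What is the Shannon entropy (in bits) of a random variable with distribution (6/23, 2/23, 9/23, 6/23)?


H = -sum(p_i * log2(p_i)). Terms: -(6/23)*log2(6/23) = 0.505722; -(2/23)*log2(2/23) = 0.306397; -(9/23)*log2(9/23) = 0.529684; -(6/23)*log2(6/23) = 0.505722. H = 0.505722 + 0.306397 + 0.529684 + 0.505722 = 1.8475

1.8475 bits


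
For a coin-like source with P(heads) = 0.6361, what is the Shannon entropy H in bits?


H = -p*log2(p) - (1-p)*log2(1-p). -0.6361*log2(0.6361) = 0.415166; -0.3639*log2(0.3639) = 0.530707. H = 0.415166 + 0.530707 = 0.9459

0.9459 bits


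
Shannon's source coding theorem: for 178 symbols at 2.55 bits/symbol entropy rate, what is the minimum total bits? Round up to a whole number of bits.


Minimum bits >= n * H = 178 * 2.55 = 453.9, rounded up to a whole number of bits = 454

454 bits


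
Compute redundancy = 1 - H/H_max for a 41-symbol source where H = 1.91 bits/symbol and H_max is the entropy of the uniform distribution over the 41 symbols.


H_max = log2(K) = log2(41) = 5.3576 bits/symbol. Redundancy = 1 - H/H_max = 1 - 1.91/5.3576 = 1 - 0.3565 = 0.6435

0.6435


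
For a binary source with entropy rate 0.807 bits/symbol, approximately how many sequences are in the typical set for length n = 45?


log2|A_typical| = nH = 45 * 0.807 = 36.315, so |A_typical| ~ 2^36.315 = 8.549e+10

8.549e+10


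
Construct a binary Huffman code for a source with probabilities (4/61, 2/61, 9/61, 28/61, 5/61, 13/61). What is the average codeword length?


Huffman construction (repeatedly merge the two least-probable nodes; each merge adds 1 bit to every symbol beneath it): 2/61 + 4/61 = 6/61; 5/61 + 6/61 = 11/61; 9/61 + 11/61 = 20/61; 13/61 + 20/61 = 33/61; 28/61 + 33/61 = 1. Resulting codeword lengths (in the order the probabilities were given): (5, 5, 3, 1, 4, 2). L_avg = sum(p_i * l_i) = 4/61*5 + 2/61*5 + 9/61*3 + 28/61*1 + 5/61*4 + 13/61*2 = 131/61 = 2.1475

2.1475 bits


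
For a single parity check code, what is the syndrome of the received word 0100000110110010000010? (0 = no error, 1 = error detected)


Syndrome = XOR of all bits = 0 XOR 1 XOR 0 XOR 0 XOR 0 XOR 0 XOR 0 XOR 1 XOR 1 XOR 0 XOR 1 XOR 1 XOR 0 XOR 0 XOR 1 XOR 0 XOR 0 XOR 0 XOR 0 XOR 0 XOR 1 XOR 0 = 1

1


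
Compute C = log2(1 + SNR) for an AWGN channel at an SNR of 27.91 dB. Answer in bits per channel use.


SNR_linear = 10^(27.91/10) = 618.0164; C = log2(1 + SNR_linear) = log2(1 + 618.0164) = 9.2738

9.2738 bits/channel use


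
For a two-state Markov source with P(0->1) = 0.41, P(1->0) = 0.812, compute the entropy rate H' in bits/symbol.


Stationary distribution: pi_0 = p10/(p01+p10) = 0.6645, pi_1 = 0.3355. Entropy rate H' = pi_0*H(p01) + pi_1*H(p10) = 0.6645*0.9765 + 0.3355*0.6973 = 0.8828

0.8828 bits/symbol


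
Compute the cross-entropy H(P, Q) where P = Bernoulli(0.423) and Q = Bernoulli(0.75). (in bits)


H(P,Q) = -p*log2(q) - (1-p)*log2(1-q). -0.423*log2(0.75) = 0.175561; -0.577*log2(0.25) = 1.154000. H(P,Q) = 0.175561 + 1.154000 = 1.3296

1.3296 bits


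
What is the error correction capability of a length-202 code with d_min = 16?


Correction capability = floor((d-1)/2) = floor((16-1)/2) = 7

7 errors


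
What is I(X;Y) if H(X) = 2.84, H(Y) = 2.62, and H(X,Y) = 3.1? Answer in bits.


I(X;Y) = H(X) + H(Y) - H(X,Y) = 2.84 + 2.62 - 3.1 = 2.36

2.36 bits


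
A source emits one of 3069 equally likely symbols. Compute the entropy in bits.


H = log2(n) = log2(3069) = 11.5836

11.5836 bits


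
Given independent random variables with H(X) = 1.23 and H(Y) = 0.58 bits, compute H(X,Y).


For independent variables, H(X,Y) = H(X) + H(Y) = 1.23 + 0.58 = 1.81

1.81 bits


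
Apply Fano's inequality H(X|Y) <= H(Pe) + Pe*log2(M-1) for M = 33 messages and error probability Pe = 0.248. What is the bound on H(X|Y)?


H(Pe) = -Pe*log2(Pe) - (1-Pe)*log2(1-Pe) = -0.248*log2(0.248) - 0.752*log2(0.752) = 0.498874 + 0.309219 = 0.8081. Pe*log2(M-1) = 0.248*log2(32) = 1.240000. Bound = H(Pe) + Pe*log2(M-1) = 0.498874 + 0.309219 + 1.240000 = 2.0481

2.0481 bits


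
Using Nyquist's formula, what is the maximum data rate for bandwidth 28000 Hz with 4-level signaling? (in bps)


Rate = 2 * B * log2(M) = 2 * 28000 * 2.0 = 112000.0

112000.0 bps


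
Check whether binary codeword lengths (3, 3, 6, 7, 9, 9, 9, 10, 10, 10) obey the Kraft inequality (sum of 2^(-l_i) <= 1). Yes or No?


Kraft sum = sum(2^(-l_i)) = 0.2822, need <= 1. Result: satisfied (a binary prefix-free code with these lengths exists)

Yes


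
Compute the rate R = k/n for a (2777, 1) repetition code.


Rate = k/n = 1/2777

1/2777


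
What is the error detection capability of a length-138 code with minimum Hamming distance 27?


Detection capability = d_min - 1 = 27 - 1 = 26

26 errors


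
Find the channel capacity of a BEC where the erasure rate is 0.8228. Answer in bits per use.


C = 1 - epsilon = 1 - 0.8228 = 0.1772

0.1772 bits


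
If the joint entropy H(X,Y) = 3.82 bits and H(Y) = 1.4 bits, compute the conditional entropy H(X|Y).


H(X|Y) = H(X,Y) - H(Y) = 3.82 - 1.4 = 2.42

2.42 bits


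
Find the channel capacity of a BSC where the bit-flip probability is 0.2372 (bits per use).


H(p) = -p*log2(p) - (1-p)*log2(1-p) = -0.2372*log2(0.2372) - 0.7628*log2(0.7628) = 0.492385 + 0.297967 = 0.7904. C = 1 - H(p) = 1 - 0.7904 = 0.2096

0.2096 bits


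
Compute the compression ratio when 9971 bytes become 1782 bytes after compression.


Ratio = original / compressed = 9971 / 1782 = 5.5954

5.5954


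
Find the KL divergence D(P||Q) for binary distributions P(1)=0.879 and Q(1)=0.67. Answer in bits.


KL = p*log2(p/q) + (1-p)*log2((1-p)/(1-q)) = 0.879*log2(0.879/0.67) + 0.121*log2(0.121/0.33) = 0.1692

0.1692 bits


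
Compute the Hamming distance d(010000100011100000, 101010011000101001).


Count differing positions: ^ ^ ^ . ^ . ^ ^ ^ . ^ ^ . . ^ . . ^ = 11 differences

11


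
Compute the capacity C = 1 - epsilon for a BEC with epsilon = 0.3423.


C = 1 - epsilon = 1 - 0.3423 = 0.6577

0.6577 bits


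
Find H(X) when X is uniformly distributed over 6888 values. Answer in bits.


H = log2(n) = log2(6888) = 12.7499

12.7499 bits


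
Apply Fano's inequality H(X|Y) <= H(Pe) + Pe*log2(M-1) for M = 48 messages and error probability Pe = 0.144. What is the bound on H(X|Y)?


H(Pe) = -Pe*log2(Pe) - (1-Pe)*log2(1-Pe) = -0.144*log2(0.144) - 0.856*log2(0.856) = 0.402604 + 0.192016 = 0.5946. Pe*log2(M-1) = 0.144*log2(47) = 0.799861. Bound = H(Pe) + Pe*log2(M-1) = 0.402604 + 0.192016 + 0.799861 = 1.3945

1.3945 bits


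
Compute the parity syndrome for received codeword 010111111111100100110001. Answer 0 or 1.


Syndrome = XOR of all bits = 0 XOR 1 XOR 0 XOR 1 XOR 1 XOR 1 XOR 1 XOR 1 XOR 1 XOR 1 XOR 1 XOR 1 XOR 1 XOR 0 XOR 0 XOR 1 XOR 0 XOR 0 XOR 1 XOR 1 XOR 0 XOR 0 XOR 0 XOR 1 = 1

1


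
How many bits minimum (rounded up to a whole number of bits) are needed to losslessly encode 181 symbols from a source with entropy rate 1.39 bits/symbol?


Minimum bits >= n * H = 181 * 1.39 = 251.59, rounded up to a whole number of bits = 252

252 bits


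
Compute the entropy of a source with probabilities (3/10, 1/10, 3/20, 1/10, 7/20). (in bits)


H = -sum(p_i * log2(p_i)). Terms: -(3/10)*log2(3/10) = 0.521090; -(1/10)*log2(1/10) = 0.332193; -(3/20)*log2(3/20) = 0.410545; -(1/10)*log2(1/10) = 0.332193; -(7/20)*log2(7/20) = 0.530101. H = 0.521090 + 0.332193 + 0.410545 + 0.332193 + 0.530101 = 2.1261

2.1261 bits


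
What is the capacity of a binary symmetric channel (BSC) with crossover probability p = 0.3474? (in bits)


H(p) = -p*log2(p) - (1-p)*log2(1-p) = -0.3474*log2(0.3474) - 0.6526*log2(0.6526) = 0.529900 + 0.401825 = 0.9317. C = 1 - H(p) = 1 - 0.9317 = 0.0683

0.0683 bits


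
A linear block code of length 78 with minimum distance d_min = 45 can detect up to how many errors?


Detection capability = d_min - 1 = 45 - 1 = 44

44 errors


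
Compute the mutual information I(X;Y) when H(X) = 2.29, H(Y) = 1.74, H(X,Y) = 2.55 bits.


I(X;Y) = H(X) + H(Y) - H(X,Y) = 2.29 + 1.74 - 2.55 = 1.48

1.48 bits


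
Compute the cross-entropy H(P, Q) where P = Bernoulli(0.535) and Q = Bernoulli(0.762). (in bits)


H(P,Q) = -p*log2(q) - (1-p)*log2(1-q). -0.535*log2(0.762) = 0.209793; -0.465*log2(0.238) = 0.962999. H(P,Q) = 0.209793 + 0.962999 = 1.1728

1.1728 bits


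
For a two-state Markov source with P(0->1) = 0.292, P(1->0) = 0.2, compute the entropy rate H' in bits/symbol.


Stationary distribution: pi_0 = p10/(p01+p10) = 0.4065, pi_1 = 0.5935. Entropy rate H' = pi_0*H(p01) + pi_1*H(p10) = 0.4065*0.8713 + 0.5935*0.7219 = 0.7826

0.7826 bits/symbol


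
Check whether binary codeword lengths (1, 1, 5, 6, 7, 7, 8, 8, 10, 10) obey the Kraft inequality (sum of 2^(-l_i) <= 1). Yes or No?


Kraft sum = sum(2^(-l_i)) = 1.0723, need <= 1. Result: violated (a binary prefix-free code with these lengths cannot exist)

No


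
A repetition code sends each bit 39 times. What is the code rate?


Rate = k/n = 1/39

1/39


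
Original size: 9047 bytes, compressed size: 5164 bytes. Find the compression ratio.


Ratio = original / compressed = 9047 / 5164 = 1.7519

1.7519


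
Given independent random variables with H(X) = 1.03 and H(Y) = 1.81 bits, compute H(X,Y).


For independent variables, H(X,Y) = H(X) + H(Y) = 1.03 + 1.81 = 2.84

2.84 bits


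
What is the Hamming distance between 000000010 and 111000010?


Count differing positions: ^ ^ ^ . . . . . . = 3 differences

3


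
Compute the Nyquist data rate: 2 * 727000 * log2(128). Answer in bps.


Rate = 2 * B * log2(M) = 2 * 727000 * 7.0 = 10178000.0

10178000.0 bps


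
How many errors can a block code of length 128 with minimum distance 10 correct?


Correction capability = floor((d-1)/2) = floor((10-1)/2) = 4

4 errors


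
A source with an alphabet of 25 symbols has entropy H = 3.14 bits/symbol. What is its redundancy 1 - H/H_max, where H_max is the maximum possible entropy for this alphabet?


H_max = log2(K) = log2(25) = 4.6439 bits/symbol. Redundancy = 1 - H/H_max = 1 - 3.14/4.6439 = 1 - 0.6762 = 0.3238

0.3238


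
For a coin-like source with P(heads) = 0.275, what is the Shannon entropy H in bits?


H = -p*log2(p) - (1-p)*log2(1-p). -0.275*log2(0.275) = 0.512187; -0.725*log2(0.725) = 0.336362. H = 0.512187 + 0.336362 = 0.8485

0.8485 bits


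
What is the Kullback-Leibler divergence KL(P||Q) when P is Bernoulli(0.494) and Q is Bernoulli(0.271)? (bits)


KL = p*log2(p/q) + (1-p)*log2((1-p)/(1-q)) = 0.494*log2(0.494/0.271) + 0.506*log2(0.506/0.729) = 0.1614

0.1614 bits


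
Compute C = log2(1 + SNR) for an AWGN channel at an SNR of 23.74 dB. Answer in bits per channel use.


SNR_linear = 10^(23.74/10) = 236.592; C = log2(1 + SNR_linear) = log2(1 + 236.592) = 7.8923

7.8923 bits/channel use


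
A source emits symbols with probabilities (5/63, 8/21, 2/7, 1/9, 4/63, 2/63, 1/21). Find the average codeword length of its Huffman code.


Huffman construction (repeatedly merge the two least-probable nodes; each merge adds 1 bit to every symbol beneath it): 2/63 + 1/21 = 5/63; 4/63 + 5/63 = 1/7; 5/63 + 1/9 = 4/21; 1/7 + 4/21 = 1/3; 2/7 + 1/3 = 13/21; 8/21 + 13/21 = 1. Resulting codeword lengths (in the order the probabilities were given): (4, 1, 2, 4, 4, 5, 5). L_avg = sum(p_i * l_i) = 5/63*4 + 8/21*1 + 2/7*2 + 1/9*4 + 4/63*4 + 2/63*5 + 1/21*5 = 149/63 = 2.3651

2.3651 bits


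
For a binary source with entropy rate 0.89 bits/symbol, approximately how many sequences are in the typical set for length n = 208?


log2|A_typical| = nH = 208 * 0.89 = 185.12, so |A_typical| ~ 2^185.12 = 5.329e+55

5.329e+55


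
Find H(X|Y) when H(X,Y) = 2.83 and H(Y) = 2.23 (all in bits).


H(X|Y) = H(X,Y) - H(Y) = 2.83 - 2.23 = 0.6

0.6 bits


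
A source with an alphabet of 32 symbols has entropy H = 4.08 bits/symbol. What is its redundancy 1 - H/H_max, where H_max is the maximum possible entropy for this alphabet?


H_max = log2(K) = log2(32) = 5.0 bits/symbol. Redundancy = 1 - H/H_max = 1 - 4.08/5.0 = 1 - 0.816 = 0.184

0.184


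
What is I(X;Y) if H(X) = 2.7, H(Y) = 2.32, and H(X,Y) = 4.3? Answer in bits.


I(X;Y) = H(X) + H(Y) - H(X,Y) = 2.7 + 2.32 - 4.3 = 0.72

0.72 bits


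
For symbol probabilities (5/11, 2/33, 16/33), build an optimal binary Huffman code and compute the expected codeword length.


Huffman construction (repeatedly merge the two least-probable nodes; each merge adds 1 bit to every symbol beneath it): 2/33 + 5/11 = 17/33; 16/33 + 17/33 = 1. Resulting codeword lengths (in the order the probabilities were given): (2, 2, 1). L_avg = sum(p_i * l_i) = 5/11*2 + 2/33*2 + 16/33*1 = 50/33 = 1.5152

1.5152 bits


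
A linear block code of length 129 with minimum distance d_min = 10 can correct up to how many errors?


Correction capability = floor((d-1)/2) = floor((10-1)/2) = 4

4 errors


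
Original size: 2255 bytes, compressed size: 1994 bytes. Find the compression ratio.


Ratio = original / compressed = 2255 / 1994 = 1.1309

1.1309


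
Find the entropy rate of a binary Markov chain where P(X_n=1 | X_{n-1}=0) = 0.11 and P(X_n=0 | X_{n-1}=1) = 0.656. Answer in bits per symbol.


Stationary distribution: pi_0 = p10/(p01+p10) = 0.8564, pi_1 = 0.1436. Entropy rate H' = pi_0*H(p01) + pi_1*H(p10) = 0.8564*0.4999 + 0.1436*0.9286 = 0.5615

0.5615 bits/symbol


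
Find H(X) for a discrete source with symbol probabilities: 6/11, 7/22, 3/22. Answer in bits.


H = -sum(p_i * log2(p_i)). Terms: -(6/11)*log2(6/11) = 0.476983; -(7/22)*log2(7/22) = 0.525661; -(3/22)*log2(3/22) = 0.391973. H = 0.476983 + 0.525661 + 0.391973 = 1.3946

1.3946 bits


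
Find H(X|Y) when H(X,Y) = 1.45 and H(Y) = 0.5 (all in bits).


H(X|Y) = H(X,Y) - H(Y) = 1.45 - 0.5 = 0.95

0.95 bits


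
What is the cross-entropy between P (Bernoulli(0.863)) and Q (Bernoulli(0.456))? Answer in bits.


H(P,Q) = -p*log2(q) - (1-p)*log2(1-q). -0.863*log2(0.456) = 0.977688; -0.137*log2(0.544) = 0.120330. H(P,Q) = 0.977688 + 0.120330 = 1.098

1.098 bits


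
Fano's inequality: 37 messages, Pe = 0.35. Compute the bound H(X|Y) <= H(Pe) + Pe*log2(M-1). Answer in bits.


H(Pe) = -Pe*log2(Pe) - (1-Pe)*log2(1-Pe) = -0.35*log2(0.35) - 0.65*log2(0.65) = 0.530101 + 0.403967 = 0.9341. Pe*log2(M-1) = 0.35*log2(36) = 1.809474. Bound = H(Pe) + Pe*log2(M-1) = 0.530101 + 0.403967 + 1.809474 = 2.7435

2.7435 bits


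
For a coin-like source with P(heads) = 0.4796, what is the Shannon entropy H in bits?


H = -p*log2(p) - (1-p)*log2(1-p). -0.4796*log2(0.4796) = 0.508422; -0.5204*log2(0.5204) = 0.490377. H = 0.508422 + 0.490377 = 0.9988

0.9988 bits


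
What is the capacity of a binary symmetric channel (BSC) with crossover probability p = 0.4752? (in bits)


H(p) = -p*log2(p) - (1-p)*log2(1-p) = -0.4752*log2(0.4752) - 0.5248*log2(0.5248) = 0.510076 + 0.488148 = 0.9982. C = 1 - H(p) = 1 - 0.9982 = 0.0018

0.0018 bits


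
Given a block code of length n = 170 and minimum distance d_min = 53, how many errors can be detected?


Detection capability = d_min - 1 = 53 - 1 = 52

52 errors


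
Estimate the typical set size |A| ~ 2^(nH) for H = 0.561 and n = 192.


log2|A_typical| = nH = 192 * 0.561 = 107.712, so |A_typical| ~ 2^107.712 = 2.658e+32

2.658e+32


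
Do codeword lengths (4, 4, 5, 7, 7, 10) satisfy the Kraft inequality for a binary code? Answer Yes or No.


Kraft sum = sum(2^(-l_i)) = 0.1729, need <= 1. Result: satisfied (a binary prefix-free code with these lengths exists)

Yes


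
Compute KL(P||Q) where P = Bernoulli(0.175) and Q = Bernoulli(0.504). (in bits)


KL = p*log2(p/q) + (1-p)*log2((1-p)/(1-q)) = 0.175*log2(0.175/0.504) + 0.825*log2(0.825/0.496) = 0.3385

0.3385 bits


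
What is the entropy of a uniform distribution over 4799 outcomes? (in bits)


H = log2(n) = log2(4799) = 12.2285

12.2285 bits


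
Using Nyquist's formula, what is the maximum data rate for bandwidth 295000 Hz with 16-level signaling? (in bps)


Rate = 2 * B * log2(M) = 2 * 295000 * 4.0 = 2360000.0

2360000.0 bps


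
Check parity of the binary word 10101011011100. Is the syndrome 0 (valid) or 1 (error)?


Syndrome = XOR of all bits = 1 XOR 0 XOR 1 XOR 0 XOR 1 XOR 0 XOR 1 XOR 1 XOR 0 XOR 1 XOR 1 XOR 1 XOR 0 XOR 0 = 0

0


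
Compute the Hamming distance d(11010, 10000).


Count differing positions: . ^ . ^ . = 2 differences

2


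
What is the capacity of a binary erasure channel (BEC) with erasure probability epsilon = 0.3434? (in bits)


C = 1 - epsilon = 1 - 0.3434 = 0.6566

0.6566 bits


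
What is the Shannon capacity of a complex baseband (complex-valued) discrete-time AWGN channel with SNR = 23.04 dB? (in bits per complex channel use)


SNR_linear = 10^(23.04/10) = 201.3724; C = log2(1 + SNR_linear) = log2(1 + 201.3724) = 7.6609

7.6609 bits/channel use


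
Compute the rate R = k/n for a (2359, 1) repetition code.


Rate = k/n = 1/2359

1/2359


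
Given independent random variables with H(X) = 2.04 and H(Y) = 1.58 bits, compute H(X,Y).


For independent variables, H(X,Y) = H(X) + H(Y) = 2.04 + 1.58 = 3.62

3.62 bits


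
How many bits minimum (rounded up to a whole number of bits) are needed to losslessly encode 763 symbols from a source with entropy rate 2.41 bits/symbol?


Minimum bits >= n * H = 763 * 2.41 = 1838.83, rounded up to a whole number of bits = 1839

1839 bits


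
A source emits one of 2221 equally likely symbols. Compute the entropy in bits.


H = log2(n) = log2(2221) = 11.117

11.117 bits


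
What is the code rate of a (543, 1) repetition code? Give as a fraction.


Rate = k/n = 1/543

1/543


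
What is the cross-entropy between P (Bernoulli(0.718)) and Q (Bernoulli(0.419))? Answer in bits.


H(P,Q) = -p*log2(q) - (1-p)*log2(1-q). -0.718*log2(0.419) = 0.901074; -0.282*log2(0.581) = 0.220916. H(P,Q) = 0.901074 + 0.220916 = 1.122

1.122 bits


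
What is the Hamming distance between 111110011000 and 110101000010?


Count differing positions: . . ^ . ^ ^ . ^ ^ . ^ . = 6 differences

6


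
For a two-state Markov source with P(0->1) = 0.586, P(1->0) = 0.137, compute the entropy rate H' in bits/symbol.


Stationary distribution: pi_0 = p10/(p01+p10) = 0.1895, pi_1 = 0.8105. Entropy rate H' = pi_0*H(p01) + pi_1*H(p10) = 0.1895*0.9786 + 0.8105*0.5763 = 0.6525

0.6525 bits/symbol


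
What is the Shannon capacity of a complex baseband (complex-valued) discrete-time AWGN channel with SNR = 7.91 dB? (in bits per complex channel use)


SNR_linear = 10^(7.91/10) = 6.1802; C = log2(1 + SNR_linear) = log2(1 + 6.1802) = 2.844

2.844 bits/channel use


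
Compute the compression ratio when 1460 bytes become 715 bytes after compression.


Ratio = original / compressed = 1460 / 715 = 2.042

2.042


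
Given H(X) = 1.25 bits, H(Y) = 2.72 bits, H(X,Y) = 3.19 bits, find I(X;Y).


I(X;Y) = H(X) + H(Y) - H(X,Y) = 1.25 + 2.72 - 3.19 = 0.78

0.78 bits


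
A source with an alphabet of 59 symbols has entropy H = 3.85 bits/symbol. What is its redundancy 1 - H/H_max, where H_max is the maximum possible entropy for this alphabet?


H_max = log2(K) = log2(59) = 5.8826 bits/symbol. Redundancy = 1 - H/H_max = 1 - 3.85/5.8826 = 1 - 0.6545 = 0.3455

0.3455


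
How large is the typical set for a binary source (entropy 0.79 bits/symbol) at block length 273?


log2|A_typical| = nH = 273 * 0.79 = 215.67, so |A_typical| ~ 2^215.67 = 8.378e+64

8.378e+64


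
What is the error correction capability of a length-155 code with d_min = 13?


Correction capability = floor((d-1)/2) = floor((13-1)/2) = 6

6 errors


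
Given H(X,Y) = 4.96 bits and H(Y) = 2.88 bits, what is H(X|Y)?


H(X|Y) = H(X,Y) - H(Y) = 4.96 - 2.88 = 2.08

2.08 bits


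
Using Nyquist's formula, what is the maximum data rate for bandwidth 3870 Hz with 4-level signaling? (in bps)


Rate = 2 * B * log2(M) = 2 * 3870 * 2.0 = 15480.0

15480.0 bps


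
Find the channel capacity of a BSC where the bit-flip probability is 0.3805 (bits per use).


H(p) = -p*log2(p) - (1-p)*log2(1-p) = -0.3805*log2(0.3805) - 0.6195*log2(0.6195) = 0.530429 + 0.427965 = 0.9584. C = 1 - H(p) = 1 - 0.9584 = 0.0416

0.0416 bits


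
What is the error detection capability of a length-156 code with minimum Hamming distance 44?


Detection capability = d_min - 1 = 44 - 1 = 43

43 errors


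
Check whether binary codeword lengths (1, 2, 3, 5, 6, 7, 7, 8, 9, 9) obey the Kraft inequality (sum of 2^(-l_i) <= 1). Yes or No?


Kraft sum = sum(2^(-l_i)) = 0.9453, need <= 1. Result: satisfied (a binary prefix-free code with these lengths exists)

Yes


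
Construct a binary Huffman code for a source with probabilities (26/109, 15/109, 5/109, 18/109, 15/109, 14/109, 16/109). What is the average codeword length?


Huffman construction (repeatedly merge the two least-probable nodes; each merge adds 1 bit to every symbol beneath it): 5/109 + 14/109 = 19/109; 15/109 + 15/109 = 30/109; 16/109 + 18/109 = 34/109; 19/109 + 26/109 = 45/109; 30/109 + 34/109 = 64/109; 45/109 + 64/109 = 1. Resulting codeword lengths (in the order the probabilities were given): (2, 3, 3, 3, 3, 3, 3). L_avg = sum(p_i * l_i) = 26/109*2 + 15/109*3 + 5/109*3 + 18/109*3 + 15/109*3 + 14/109*3 + 16/109*3 = 301/109 = 2.7615

2.7615 bits


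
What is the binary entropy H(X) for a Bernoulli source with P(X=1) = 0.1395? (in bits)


H = -p*log2(p) - (1-p)*log2(1-p). -0.1395*log2(0.1395) = 0.396412; -0.8605*log2(0.8605) = 0.186516. H = 0.396412 + 0.186516 = 0.5829

0.5829 bits


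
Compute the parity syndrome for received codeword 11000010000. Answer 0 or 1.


Syndrome = XOR of all bits = 1 XOR 1 XOR 0 XOR 0 XOR 0 XOR 0 XOR 1 XOR 0 XOR 0 XOR 0 XOR 0 = 1

1


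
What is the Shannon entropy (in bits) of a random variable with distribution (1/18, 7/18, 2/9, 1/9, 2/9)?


H = -sum(p_i * log2(p_i)). Terms: -(1/18)*log2(1/18) = 0.231663; -(7/18)*log2(7/18) = 0.529888; -(2/9)*log2(2/9) = 0.482206; -(1/9)*log2(1/9) = 0.352214; -(2/9)*log2(2/9) = 0.482206. H = 0.231663 + 0.529888 + 0.482206 + 0.352214 + 0.482206 = 2.0782

2.0782 bits


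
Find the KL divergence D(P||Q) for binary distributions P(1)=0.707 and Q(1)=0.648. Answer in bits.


KL = p*log2(p/q) + (1-p)*log2((1-p)/(1-q)) = 0.707*log2(0.707/0.648) + 0.293*log2(0.293/0.352) = 0.0113

0.0113 bits


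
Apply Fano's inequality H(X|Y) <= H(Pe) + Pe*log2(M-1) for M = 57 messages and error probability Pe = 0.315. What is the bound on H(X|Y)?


H(Pe) = -Pe*log2(Pe) - (1-Pe)*log2(1-Pe) = -0.315*log2(0.315) - 0.685*log2(0.685) = 0.524972 + 0.373890 = 0.8989. Pe*log2(M-1) = 0.315*log2(56) = 1.829317. Bound = H(Pe) + Pe*log2(M-1) = 0.524972 + 0.373890 + 1.829317 = 2.7282

2.7282 bits


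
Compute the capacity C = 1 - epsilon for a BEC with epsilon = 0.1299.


C = 1 - epsilon = 1 - 0.1299 = 0.8701

0.8701 bits


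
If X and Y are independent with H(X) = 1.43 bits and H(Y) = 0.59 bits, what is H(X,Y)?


For independent variables, H(X,Y) = H(X) + H(Y) = 1.43 + 0.59 = 2.02

2.02 bits


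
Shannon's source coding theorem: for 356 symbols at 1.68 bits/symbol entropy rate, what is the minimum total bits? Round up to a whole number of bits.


Minimum bits >= n * H = 356 * 1.68 = 598.08, rounded up to a whole number of bits = 599

599 bits


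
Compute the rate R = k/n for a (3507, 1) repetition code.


Rate = k/n = 1/3507

1/3507


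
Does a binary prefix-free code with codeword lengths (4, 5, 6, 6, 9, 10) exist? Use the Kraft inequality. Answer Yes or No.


Kraft sum = sum(2^(-l_i)) = 0.1279, need <= 1. Result: satisfied (a binary prefix-free code with these lengths exists)

Yes


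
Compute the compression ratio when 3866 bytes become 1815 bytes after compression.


Ratio = original / compressed = 3866 / 1815 = 2.13

2.13


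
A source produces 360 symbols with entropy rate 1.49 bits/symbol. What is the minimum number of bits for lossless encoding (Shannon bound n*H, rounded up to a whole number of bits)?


Minimum bits >= n * H = 360 * 1.49 = 536.4, rounded up to a whole number of bits = 537

537 bits


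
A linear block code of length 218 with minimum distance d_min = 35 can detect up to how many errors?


Detection capability = d_min - 1 = 35 - 1 = 34

34 errors


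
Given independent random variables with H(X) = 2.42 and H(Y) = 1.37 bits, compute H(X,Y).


For independent variables, H(X,Y) = H(X) + H(Y) = 2.42 + 1.37 = 3.79

3.79 bits


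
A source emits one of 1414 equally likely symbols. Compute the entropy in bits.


H = log2(n) = log2(1414) = 10.4656

10.4656 bits


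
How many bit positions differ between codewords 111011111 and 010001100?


Count differing positions: ^ . ^ . ^ . . ^ ^ = 5 differences

5


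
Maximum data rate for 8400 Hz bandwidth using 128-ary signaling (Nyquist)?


Rate = 2 * B * log2(M) = 2 * 8400 * 7.0 = 117600.0

117600.0 bps


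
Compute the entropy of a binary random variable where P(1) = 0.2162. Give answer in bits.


H = -p*log2(p) - (1-p)*log2(1-p). -0.2162*log2(0.2162) = 0.477707; -0.7838*log2(0.7838) = 0.275461. H = 0.477707 + 0.275461 = 0.7532

0.7532 bits


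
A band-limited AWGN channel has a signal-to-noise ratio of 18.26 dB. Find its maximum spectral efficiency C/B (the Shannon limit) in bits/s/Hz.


SNR_linear = 10^(18.26/10) = 66.9885; C/B = log2(1 + SNR_linear) = log2(1 + 66.9885) = 6.0872

6.0872 bits/s/Hz


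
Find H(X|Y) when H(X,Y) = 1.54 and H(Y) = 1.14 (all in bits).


H(X|Y) = H(X,Y) - H(Y) = 1.54 - 1.14 = 0.4

0.4 bits


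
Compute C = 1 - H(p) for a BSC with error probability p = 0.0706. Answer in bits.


H(p) = -p*log2(p) - (1-p)*log2(1-p) = -0.0706*log2(0.0706) - 0.9294*log2(0.9294) = 0.269988 + 0.098171 = 0.3682. C = 1 - H(p) = 1 - 0.3682 = 0.6318

0.6318 bits


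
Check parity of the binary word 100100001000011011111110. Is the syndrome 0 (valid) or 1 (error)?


Syndrome = XOR of all bits = 1 XOR 0 XOR 0 XOR 1 XOR 0 XOR 0 XOR 0 XOR 0 XOR 1 XOR 0 XOR 0 XOR 0 XOR 0 XOR 1 XOR 1 XOR 0 XOR 1 XOR 1 XOR 1 XOR 1 XOR 1 XOR 1 XOR 1 XOR 0 = 0

0


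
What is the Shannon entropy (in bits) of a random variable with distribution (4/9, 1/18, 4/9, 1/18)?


H = -sum(p_i * log2(p_i)). Terms: -(4/9)*log2(4/9) = 0.519967; -(1/18)*log2(1/18) = 0.231663; -(4/9)*log2(4/9) = 0.519967; -(1/18)*log2(1/18) = 0.231663. H = 0.519967 + 0.231663 + 0.519967 + 0.231663 = 1.5033

1.5033 bits


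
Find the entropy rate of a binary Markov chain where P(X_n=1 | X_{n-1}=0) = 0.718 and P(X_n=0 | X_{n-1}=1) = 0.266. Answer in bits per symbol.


Stationary distribution: pi_0 = p10/(p01+p10) = 0.2703, pi_1 = 0.7297. Entropy rate H' = pi_0*H(p01) + pi_1*H(p10) = 0.2703*0.8582 + 0.7297*0.8357 = 0.8417

0.8417 bits/symbol


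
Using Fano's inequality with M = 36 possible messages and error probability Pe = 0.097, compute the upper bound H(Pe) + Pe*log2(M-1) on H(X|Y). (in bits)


H(Pe) = -Pe*log2(Pe) - (1-Pe)*log2(1-Pe) = -0.097*log2(0.097) - 0.903*log2(0.903) = 0.326490 + 0.132924 = 0.4594. Pe*log2(M-1) = 0.097*log2(35) = 0.497540. Bound = H(Pe) + Pe*log2(M-1) = 0.326490 + 0.132924 + 0.497540 = 0.957

0.957 bits


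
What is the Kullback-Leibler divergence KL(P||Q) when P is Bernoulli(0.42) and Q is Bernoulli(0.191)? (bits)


KL = p*log2(p/q) + (1-p)*log2((1-p)/(1-q)) = 0.42*log2(0.42/0.191) + 0.58*log2(0.58/0.809) = 0.199

0.199 bits


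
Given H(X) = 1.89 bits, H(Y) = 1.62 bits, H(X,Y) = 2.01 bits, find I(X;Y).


I(X;Y) = H(X) + H(Y) - H(X,Y) = 1.89 + 1.62 - 2.01 = 1.5

1.5 bits


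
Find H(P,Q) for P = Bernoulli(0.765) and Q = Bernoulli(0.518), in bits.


H(P,Q) = -p*log2(q) - (1-p)*log2(1-q). -0.765*log2(0.518) = 0.725967; -0.235*log2(0.482) = 0.247430. H(P,Q) = 0.725967 + 0.247430 = 0.9734

0.9734 bits


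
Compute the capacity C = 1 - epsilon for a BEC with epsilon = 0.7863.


C = 1 - epsilon = 1 - 0.7863 = 0.2137

0.2137 bits


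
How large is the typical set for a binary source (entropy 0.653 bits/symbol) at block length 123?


log2|A_typical| = nH = 123 * 0.653 = 80.319, so |A_typical| ~ 2^80.319 = 1.508e+24

1.508e+24


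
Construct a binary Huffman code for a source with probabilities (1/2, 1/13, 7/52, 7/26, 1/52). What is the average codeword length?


Huffman construction (repeatedly merge the two least-probable nodes; each merge adds 1 bit to every symbol beneath it): 1/52 + 1/13 = 5/52; 5/52 + 7/52 = 3/13; 3/13 + 7/26 = 1/2; 1/2 + 1/2 = 1. Resulting codeword lengths (in the order the probabilities were given): (1, 4, 3, 2, 4). L_avg = sum(p_i * l_i) = 1/2*1 + 1/13*4 + 7/52*3 + 7/26*2 + 1/52*4 = 95/52 = 1.8269

1.8269 bits


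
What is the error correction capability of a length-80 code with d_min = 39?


Correction capability = floor((d-1)/2) = floor((39-1)/2) = 19

19 errors


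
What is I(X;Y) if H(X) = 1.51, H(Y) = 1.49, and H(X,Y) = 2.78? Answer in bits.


I(X;Y) = H(X) + H(Y) - H(X,Y) = 1.51 + 1.49 - 2.78 = 0.22

0.22 bits


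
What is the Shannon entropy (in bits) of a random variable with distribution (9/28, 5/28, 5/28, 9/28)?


H = -sum(p_i * log2(p_i)). Terms: -(9/28)*log2(9/28) = 0.526317; -(5/28)*log2(5/28) = 0.443826; -(5/28)*log2(5/28) = 0.443826; -(9/28)*log2(9/28) = 0.526317. H = 0.526317 + 0.443826 + 0.443826 + 0.526317 = 1.9403

1.9403 bits


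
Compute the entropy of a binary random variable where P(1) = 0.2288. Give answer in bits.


H = -p*log2(p) - (1-p)*log2(1-p). -0.2288*log2(0.2288) = 0.486850; -0.7712*log2(0.7712) = 0.289064. H = 0.486850 + 0.289064 = 0.7759

0.7759 bits


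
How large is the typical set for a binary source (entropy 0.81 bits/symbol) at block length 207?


log2|A_typical| = nH = 207 * 0.81 = 167.67, so |A_typical| ~ 2^167.67 = 2.976e+50

2.976e+50


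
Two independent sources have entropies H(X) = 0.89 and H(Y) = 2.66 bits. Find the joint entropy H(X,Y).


For independent variables, H(X,Y) = H(X) + H(Y) = 0.89 + 2.66 = 3.55

3.55 bits


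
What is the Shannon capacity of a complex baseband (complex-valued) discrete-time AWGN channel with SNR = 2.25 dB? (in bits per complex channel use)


SNR_linear = 10^(2.25/10) = 1.6788; C = log2(1 + SNR_linear) = log2(1 + 1.6788) = 1.4216

1.4216 bits/channel use


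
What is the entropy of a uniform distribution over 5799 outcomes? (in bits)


H = log2(n) = log2(5799) = 12.5016

12.5016 bits


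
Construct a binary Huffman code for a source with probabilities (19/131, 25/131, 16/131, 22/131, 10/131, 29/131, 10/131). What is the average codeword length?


Huffman construction (repeatedly merge the two least-probable nodes; each merge adds 1 bit to every symbol beneath it): 10/131 + 10/131 = 20/131; 16/131 + 19/131 = 35/131; 20/131 + 22/131 = 42/131; 25/131 + 29/131 = 54/131; 35/131 + 42/131 = 77/131; 54/131 + 77/131 = 1. Resulting codeword lengths (in the order the probabilities were given): (3, 2, 3, 3, 4, 2, 4). L_avg = sum(p_i * l_i) = 19/131*3 + 25/131*2 + 16/131*3 + 22/131*3 + 10/131*4 + 29/131*2 + 10/131*4 = 359/131 = 2.7405

2.7405 bits


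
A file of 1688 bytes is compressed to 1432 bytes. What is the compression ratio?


Ratio = original / compressed = 1688 / 1432 = 1.1788

1.1788


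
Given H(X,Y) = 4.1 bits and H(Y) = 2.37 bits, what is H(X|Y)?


H(X|Y) = H(X,Y) - H(Y) = 4.1 - 2.37 = 1.73

1.73 bits


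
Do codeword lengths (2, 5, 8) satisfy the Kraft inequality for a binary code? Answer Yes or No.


Kraft sum = sum(2^(-l_i)) = 0.2852, need <= 1. Result: satisfied (a binary prefix-free code with these lengths exists)

Yes


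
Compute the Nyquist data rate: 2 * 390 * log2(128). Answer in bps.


Rate = 2 * B * log2(M) = 2 * 390 * 7.0 = 5460.0

5460.0 bps


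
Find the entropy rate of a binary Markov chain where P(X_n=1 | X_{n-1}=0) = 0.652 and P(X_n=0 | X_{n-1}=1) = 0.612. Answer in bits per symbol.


Stationary distribution: pi_0 = p10/(p01+p10) = 0.4842, pi_1 = 0.5158. Entropy rate H' = pi_0*H(p01) + pi_1*H(p10) = 0.4842*0.9323 + 0.5158*0.9635 = 0.9484

0.9484 bits/symbol


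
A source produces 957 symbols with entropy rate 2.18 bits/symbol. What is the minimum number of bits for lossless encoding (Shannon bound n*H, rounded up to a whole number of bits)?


Minimum bits >= n * H = 957 * 2.18 = 2086.26, rounded up to a whole number of bits = 2087

2087 bits


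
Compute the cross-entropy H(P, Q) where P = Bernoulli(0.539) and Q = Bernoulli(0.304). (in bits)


H(P,Q) = -p*log2(q) - (1-p)*log2(1-q). -0.539*log2(0.304) = 0.925925; -0.461*log2(0.696) = 0.241030. H(P,Q) = 0.925925 + 0.241030 = 1.167

1.167 bits


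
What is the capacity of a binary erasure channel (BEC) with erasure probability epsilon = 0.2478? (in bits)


C = 1 - epsilon = 1 - 0.2478 = 0.7522

0.7522 bits


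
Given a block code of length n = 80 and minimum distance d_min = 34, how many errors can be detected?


Detection capability = d_min - 1 = 34 - 1 = 33

33 errors


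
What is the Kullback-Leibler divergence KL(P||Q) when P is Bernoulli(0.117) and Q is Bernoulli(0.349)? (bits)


KL = p*log2(p/q) + (1-p)*log2((1-p)/(1-q)) = 0.117*log2(0.117/0.349) + 0.883*log2(0.883/0.651) = 0.2038

0.2038 bits


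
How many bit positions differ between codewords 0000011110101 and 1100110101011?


Count differing positions: ^ ^ . . ^ . ^ . ^ ^ ^ ^ . = 8 differences

8


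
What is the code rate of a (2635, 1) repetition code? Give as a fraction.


Rate = k/n = 1/2635

1/2635


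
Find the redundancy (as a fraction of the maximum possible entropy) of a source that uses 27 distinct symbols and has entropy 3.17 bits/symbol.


H_max = log2(K) = log2(27) = 4.7549 bits/symbol. Redundancy = 1 - H/H_max = 1 - 3.17/4.7549 = 1 - 0.6667 = 0.3333

0.3333


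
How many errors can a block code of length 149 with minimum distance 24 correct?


Correction capability = floor((d-1)/2) = floor((24-1)/2) = 11

11 errors


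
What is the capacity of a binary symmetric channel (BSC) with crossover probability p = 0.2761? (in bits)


H(p) = -p*log2(p) - (1-p)*log2(1-p) = -0.2761*log2(0.2761) - 0.7239*log2(0.7239) = 0.512645 + 0.337437 = 0.8501. C = 1 - H(p) = 1 - 0.8501 = 0.1499

0.1499 bits


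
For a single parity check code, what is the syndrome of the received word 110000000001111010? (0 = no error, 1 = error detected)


Syndrome = XOR of all bits = 1 XOR 1 XOR 0 XOR 0 XOR 0 XOR 0 XOR 0 XOR 0 XOR 0 XOR 0 XOR 0 XOR 1 XOR 1 XOR 1 XOR 1 XOR 0 XOR 1 XOR 0 = 1

1


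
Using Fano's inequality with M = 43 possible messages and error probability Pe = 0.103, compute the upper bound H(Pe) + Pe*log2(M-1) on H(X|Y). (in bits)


H(Pe) = -Pe*log2(Pe) - (1-Pe)*log2(1-Pe) = -0.103*log2(0.103) - 0.897*log2(0.897) = 0.337766 + 0.140668 = 0.4784. Pe*log2(M-1) = 0.103*log2(42) = 0.555409. Bound = H(Pe) + Pe*log2(M-1) = 0.337766 + 0.140668 + 0.555409 = 1.0338

1.0338 bits


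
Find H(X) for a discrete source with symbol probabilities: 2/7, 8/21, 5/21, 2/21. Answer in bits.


H = -sum(p_i * log2(p_i)). Terms: -(2/7)*log2(2/7) = 0.516387; -(8/21)*log2(8/21) = 0.530407; -(5/21)*log2(5/21) = 0.492950; -(2/21)*log2(2/21) = 0.323078. H = 0.516387 + 0.530407 + 0.492950 + 0.323078 = 1.8628

1.8628 bits


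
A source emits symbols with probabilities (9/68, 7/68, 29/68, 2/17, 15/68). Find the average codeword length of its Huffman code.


Huffman construction (repeatedly merge the two least-probable nodes; each merge adds 1 bit to every symbol beneath it): 7/68 + 2/17 = 15/68; 9/68 + 15/68 = 6/17; 15/68 + 6/17 = 39/68; 29/68 + 39/68 = 1. Resulting codeword lengths (in the order the probabilities were given): (3, 3, 1, 3, 3). L_avg = sum(p_i * l_i) = 9/68*3 + 7/68*3 + 29/68*1 + 2/17*3 + 15/68*3 = 73/34 = 2.1471

2.1471 bits


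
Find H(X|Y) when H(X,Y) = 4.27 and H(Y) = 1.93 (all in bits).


H(X|Y) = H(X,Y) - H(Y) = 4.27 - 1.93 = 2.34

2.34 bits


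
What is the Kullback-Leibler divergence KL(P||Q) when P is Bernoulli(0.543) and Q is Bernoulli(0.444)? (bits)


KL = p*log2(p/q) + (1-p)*log2((1-p)/(1-q)) = 0.543*log2(0.543/0.444) + 0.457*log2(0.457/0.556) = 0.0284

0.0284 bits


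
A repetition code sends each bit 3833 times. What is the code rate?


Rate = k/n = 1/3833

1/3833


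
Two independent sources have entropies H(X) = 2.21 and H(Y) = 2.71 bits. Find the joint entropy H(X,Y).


For independent variables, H(X,Y) = H(X) + H(Y) = 2.21 + 2.71 = 4.92

4.92 bits


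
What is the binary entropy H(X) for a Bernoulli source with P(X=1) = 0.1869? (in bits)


H = -p*log2(p) - (1-p)*log2(1-p). -0.1869*log2(0.1869) = 0.452235; -0.8131*log2(0.8131) = 0.242707. H = 0.452235 + 0.242707 = 0.6949

0.6949 bits


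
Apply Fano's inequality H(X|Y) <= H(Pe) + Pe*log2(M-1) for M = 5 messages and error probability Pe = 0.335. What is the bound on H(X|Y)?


H(Pe) = -Pe*log2(Pe) - (1-Pe)*log2(1-Pe) = -0.335*log2(0.335) - 0.665*log2(0.665) = 0.528552 + 0.391402 = 0.92. Pe*log2(M-1) = 0.335*log2(4) = 0.670000. Bound = H(Pe) + Pe*log2(M-1) = 0.528552 + 0.391402 + 0.670000 = 1.59

1.59 bits


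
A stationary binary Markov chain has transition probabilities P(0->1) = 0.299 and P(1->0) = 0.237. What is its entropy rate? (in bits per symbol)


Stationary distribution: pi_0 = p10/(p01+p10) = 0.4422, pi_1 = 0.5578. Entropy rate H' = pi_0*H(p01) + pi_1*H(p10) = 0.4422*0.8801 + 0.5578*0.79 = 0.8298

0.8298 bits/symbol


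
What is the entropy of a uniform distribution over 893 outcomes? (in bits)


H = log2(n) = log2(893) = 9.8025

9.8025 bits


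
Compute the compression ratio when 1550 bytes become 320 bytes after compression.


Ratio = original / compressed = 1550 / 320 = 4.8438

4.8438


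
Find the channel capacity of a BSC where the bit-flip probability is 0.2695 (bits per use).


H(p) = -p*log2(p) - (1-p)*log2(1-p) = -0.2695*log2(0.2695) - 0.7305*log2(0.7305) = 0.509798 + 0.330949 = 0.8407. C = 1 - H(p) = 1 - 0.8407 = 0.1593

0.1593 bits


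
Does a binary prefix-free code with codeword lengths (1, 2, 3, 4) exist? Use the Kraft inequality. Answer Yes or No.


Kraft sum = sum(2^(-l_i)) = 0.9375, need <= 1. Result: satisfied (a binary prefix-free code with these lengths exists)

Yes


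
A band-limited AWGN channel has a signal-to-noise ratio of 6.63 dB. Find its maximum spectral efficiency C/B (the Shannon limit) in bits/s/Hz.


SNR_linear = 10^(6.63/10) = 4.6026; C/B = log2(1 + SNR_linear) = log2(1 + 4.6026) = 2.4861

2.4861 bits/s/Hz
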